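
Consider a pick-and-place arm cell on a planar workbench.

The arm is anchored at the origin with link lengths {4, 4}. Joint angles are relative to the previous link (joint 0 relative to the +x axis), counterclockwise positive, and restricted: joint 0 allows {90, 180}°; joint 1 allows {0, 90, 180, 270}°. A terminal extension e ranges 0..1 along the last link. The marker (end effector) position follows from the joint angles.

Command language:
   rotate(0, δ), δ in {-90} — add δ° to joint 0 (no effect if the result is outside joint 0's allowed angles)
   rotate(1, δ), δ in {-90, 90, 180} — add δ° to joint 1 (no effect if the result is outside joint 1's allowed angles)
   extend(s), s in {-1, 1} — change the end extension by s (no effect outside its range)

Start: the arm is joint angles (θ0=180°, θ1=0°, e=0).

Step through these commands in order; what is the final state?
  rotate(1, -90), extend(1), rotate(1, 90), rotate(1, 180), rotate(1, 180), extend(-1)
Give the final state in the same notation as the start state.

initial: joint angles (θ0=180°, θ1=0°, e=0)
1. rotate(1, -90) → joint angles (θ0=180°, θ1=270°, e=0)
2. extend(1) → joint angles (θ0=180°, θ1=270°, e=1)
3. rotate(1, 90) → joint angles (θ0=180°, θ1=0°, e=1)
4. rotate(1, 180) → joint angles (θ0=180°, θ1=180°, e=1)
5. rotate(1, 180) → joint angles (θ0=180°, θ1=0°, e=1)
6. extend(-1) → joint angles (θ0=180°, θ1=0°, e=0)

joint angles (θ0=180°, θ1=0°, e=0)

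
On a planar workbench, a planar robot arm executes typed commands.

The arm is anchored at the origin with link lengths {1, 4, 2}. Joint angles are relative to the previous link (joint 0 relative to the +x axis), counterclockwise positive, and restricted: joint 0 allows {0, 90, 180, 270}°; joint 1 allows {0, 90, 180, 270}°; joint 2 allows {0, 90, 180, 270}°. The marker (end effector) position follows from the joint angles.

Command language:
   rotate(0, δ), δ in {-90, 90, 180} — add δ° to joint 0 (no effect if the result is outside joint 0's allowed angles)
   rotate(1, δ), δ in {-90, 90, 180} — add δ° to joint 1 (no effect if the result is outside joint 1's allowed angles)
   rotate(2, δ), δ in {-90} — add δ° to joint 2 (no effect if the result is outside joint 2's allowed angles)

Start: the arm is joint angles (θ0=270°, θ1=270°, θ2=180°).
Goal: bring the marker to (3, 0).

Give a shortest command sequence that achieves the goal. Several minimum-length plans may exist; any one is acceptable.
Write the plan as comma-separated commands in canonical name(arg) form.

initial: joint angles (θ0=270°, θ1=270°, θ2=180°)
[1] after rotate(0, 90): joint angles (θ0=0°, θ1=270°, θ2=180°)
[2] after rotate(1, 90): joint angles (θ0=0°, θ1=0°, θ2=180°)
no 1-step plan works, so 2 is optimal.

rotate(0, 90), rotate(1, 90)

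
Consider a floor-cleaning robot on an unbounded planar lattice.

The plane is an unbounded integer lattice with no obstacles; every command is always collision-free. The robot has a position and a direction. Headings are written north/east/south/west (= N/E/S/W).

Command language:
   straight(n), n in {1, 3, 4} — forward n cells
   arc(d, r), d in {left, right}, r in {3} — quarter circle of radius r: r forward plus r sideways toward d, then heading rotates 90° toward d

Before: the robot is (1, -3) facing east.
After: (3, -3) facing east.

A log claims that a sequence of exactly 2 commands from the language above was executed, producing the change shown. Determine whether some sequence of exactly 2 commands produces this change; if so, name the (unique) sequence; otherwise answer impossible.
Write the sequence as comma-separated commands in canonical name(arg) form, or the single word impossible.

key: still facing E at the end — nothing in the sequence rotates
t0: (1, -3) facing east
step 1 (straight(1)): (2, -3) facing east
step 2 (straight(1)): (3, -3) facing east
no other 2-command option fits: unique.

straight(1), straight(1)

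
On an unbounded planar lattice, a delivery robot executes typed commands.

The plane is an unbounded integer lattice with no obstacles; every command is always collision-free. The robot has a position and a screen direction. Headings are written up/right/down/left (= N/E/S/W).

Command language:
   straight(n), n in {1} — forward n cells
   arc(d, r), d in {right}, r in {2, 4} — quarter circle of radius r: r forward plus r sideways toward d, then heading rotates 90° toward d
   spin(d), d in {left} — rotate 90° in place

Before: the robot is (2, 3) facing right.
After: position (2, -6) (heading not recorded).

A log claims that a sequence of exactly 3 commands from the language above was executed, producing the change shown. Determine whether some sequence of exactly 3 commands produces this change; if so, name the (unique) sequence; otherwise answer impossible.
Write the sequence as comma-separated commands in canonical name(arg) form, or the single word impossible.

arc(right, 4), straight(1), arc(right, 4)

from: (2, 3) facing right
t=1 arc(right, 4) ⇒ (6, -1) facing down
t=2 straight(1) ⇒ (6, -2) facing down
t=3 arc(right, 4) ⇒ (2, -6) facing left
no other 3-command option fits: unique.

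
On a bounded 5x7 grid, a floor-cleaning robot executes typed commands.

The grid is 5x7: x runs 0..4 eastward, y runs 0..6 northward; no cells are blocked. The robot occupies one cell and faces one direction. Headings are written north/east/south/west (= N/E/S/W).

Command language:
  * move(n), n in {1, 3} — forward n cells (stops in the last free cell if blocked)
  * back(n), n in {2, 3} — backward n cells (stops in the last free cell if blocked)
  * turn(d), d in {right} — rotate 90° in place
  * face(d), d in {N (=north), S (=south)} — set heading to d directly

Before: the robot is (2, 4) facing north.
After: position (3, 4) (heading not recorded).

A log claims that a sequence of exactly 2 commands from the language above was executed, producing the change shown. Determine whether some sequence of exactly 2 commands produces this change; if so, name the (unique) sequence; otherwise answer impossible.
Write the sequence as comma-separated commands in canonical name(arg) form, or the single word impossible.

turn(right), move(1)

key: running move(1) before turn(right) would end elsewhere — order is forced
initial: (2, 4) facing north
1. turn(right) → (2, 4) facing east
2. move(1) → (3, 4) facing east
uniquely the one of 49 2-step routes that fits.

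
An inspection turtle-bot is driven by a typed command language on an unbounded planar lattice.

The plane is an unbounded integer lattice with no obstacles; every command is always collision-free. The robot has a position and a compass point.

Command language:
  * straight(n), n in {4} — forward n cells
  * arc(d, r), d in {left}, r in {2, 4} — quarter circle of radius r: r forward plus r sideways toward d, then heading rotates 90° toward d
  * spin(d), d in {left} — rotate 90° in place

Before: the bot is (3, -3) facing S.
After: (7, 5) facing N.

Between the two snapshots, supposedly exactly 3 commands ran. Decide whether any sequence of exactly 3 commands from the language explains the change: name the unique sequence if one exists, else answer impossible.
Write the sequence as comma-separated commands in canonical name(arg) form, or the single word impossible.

key: order matters: swapping spin(left) and straight(4) lands elsewhere
from: (3, -3) facing S
t=1 spin(left) ⇒ (3, -3) facing E
t=2 arc(left, 4) ⇒ (7, 1) facing N
t=3 straight(4) ⇒ (7, 5) facing N
no other 3-command option fits: unique.

spin(left), arc(left, 4), straight(4)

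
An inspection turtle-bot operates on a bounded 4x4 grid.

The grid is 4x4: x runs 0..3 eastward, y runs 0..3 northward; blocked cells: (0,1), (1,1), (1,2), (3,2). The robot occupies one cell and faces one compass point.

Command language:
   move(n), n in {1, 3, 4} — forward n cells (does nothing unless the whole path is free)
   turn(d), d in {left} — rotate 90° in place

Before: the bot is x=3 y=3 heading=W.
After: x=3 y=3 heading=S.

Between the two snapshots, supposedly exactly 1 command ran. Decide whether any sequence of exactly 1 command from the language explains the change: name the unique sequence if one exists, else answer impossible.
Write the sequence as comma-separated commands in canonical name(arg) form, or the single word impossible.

key: parked at (3,3) the whole time — nothing moves the robot
from: x=3 y=3 heading=W
step 1 (turn(left)): x=3 y=3 heading=S
no other 1-command option fits: unique.

turn(left)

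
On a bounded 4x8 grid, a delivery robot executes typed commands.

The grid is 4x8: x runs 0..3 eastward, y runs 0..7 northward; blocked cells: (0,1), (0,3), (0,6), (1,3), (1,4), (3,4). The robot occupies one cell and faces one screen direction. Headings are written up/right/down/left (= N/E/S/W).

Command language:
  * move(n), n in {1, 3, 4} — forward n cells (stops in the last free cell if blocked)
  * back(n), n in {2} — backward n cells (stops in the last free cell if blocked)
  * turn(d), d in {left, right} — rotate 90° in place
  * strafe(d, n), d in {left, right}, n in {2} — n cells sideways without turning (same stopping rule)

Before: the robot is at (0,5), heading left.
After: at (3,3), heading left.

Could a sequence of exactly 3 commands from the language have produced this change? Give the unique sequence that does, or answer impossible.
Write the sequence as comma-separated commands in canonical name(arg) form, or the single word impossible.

key: heading stays W — no command in the sequence turns
begin: at (0,5), heading left
t=1 back(2) ⇒ at (2,5), heading left
t=2 strafe(left, 2) ⇒ at (2,3), heading left
t=3 back(2) ⇒ at (3,3), heading left
uniquely the one of 512 3-step routes that fits.

back(2), strafe(left, 2), back(2)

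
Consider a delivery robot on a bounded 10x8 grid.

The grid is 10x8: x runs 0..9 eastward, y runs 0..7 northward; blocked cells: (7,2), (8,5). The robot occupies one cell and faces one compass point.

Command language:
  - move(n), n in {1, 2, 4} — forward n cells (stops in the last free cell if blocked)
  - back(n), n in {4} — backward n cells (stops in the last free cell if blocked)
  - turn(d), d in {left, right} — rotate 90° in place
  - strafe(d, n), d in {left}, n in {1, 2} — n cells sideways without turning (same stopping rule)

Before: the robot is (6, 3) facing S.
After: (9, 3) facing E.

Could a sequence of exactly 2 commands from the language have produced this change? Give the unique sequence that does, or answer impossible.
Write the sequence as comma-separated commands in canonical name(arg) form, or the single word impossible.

key: cell and facing (now E) both changed — the 2 commands mix motion and turning
from: (6, 3) facing S
step 1 (turn(left)): (6, 3) facing E
step 2 (move(4)): (9, 3) facing E
all 64 alternatives checked — unique.

turn(left), move(4)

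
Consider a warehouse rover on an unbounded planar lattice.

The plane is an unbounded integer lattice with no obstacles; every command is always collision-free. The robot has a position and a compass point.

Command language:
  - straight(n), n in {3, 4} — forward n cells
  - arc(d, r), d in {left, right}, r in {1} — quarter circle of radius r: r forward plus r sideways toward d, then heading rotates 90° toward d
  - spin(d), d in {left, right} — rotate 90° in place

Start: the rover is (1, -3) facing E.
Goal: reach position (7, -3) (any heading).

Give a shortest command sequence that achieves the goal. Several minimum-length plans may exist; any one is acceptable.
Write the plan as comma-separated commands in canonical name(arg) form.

straight(3), straight(3)

from: (1, -3) facing E
t=1 straight(3) ⇒ (4, -3) facing E
t=2 straight(3) ⇒ (7, -3) facing E
no 1-step plan works, so 2 is optimal.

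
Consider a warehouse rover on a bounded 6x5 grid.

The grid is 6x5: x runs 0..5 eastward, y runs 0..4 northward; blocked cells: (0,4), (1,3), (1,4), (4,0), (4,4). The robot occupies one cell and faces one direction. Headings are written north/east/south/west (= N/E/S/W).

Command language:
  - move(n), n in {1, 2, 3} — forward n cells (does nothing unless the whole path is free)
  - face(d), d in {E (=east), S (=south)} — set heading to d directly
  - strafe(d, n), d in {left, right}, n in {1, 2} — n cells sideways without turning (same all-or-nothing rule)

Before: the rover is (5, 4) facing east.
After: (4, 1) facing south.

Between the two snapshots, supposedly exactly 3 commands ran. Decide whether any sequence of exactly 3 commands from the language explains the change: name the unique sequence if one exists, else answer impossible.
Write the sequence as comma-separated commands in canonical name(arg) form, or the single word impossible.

key: position moved to (4,1) AND the heading swung to S — translation plus rotation needed
t0: (5, 4) facing east
[1] after face(S): (5, 4) facing south
[2] after move(3): (5, 1) facing south
[3] after strafe(right, 1): (4, 1) facing south
all 729 alternatives checked — unique.

face(S), move(3), strafe(right, 1)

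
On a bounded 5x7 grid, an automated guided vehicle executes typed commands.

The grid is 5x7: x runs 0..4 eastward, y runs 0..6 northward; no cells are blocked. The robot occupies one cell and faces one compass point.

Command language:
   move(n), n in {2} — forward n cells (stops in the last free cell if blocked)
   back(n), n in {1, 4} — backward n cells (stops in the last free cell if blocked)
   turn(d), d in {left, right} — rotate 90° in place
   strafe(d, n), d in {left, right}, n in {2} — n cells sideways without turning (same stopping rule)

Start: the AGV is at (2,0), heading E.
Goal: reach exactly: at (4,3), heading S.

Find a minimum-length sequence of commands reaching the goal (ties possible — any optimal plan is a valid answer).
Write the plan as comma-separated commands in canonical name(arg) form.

move(2), strafe(left, 2), turn(right), back(1)

initial: at (2,0), heading E
t=1 move(2) ⇒ at (4,0), heading E
t=2 strafe(left, 2) ⇒ at (4,2), heading E
t=3 turn(right) ⇒ at (4,2), heading S
t=4 back(1) ⇒ at (4,3), heading S
no 3-step plan works, so 4 is optimal.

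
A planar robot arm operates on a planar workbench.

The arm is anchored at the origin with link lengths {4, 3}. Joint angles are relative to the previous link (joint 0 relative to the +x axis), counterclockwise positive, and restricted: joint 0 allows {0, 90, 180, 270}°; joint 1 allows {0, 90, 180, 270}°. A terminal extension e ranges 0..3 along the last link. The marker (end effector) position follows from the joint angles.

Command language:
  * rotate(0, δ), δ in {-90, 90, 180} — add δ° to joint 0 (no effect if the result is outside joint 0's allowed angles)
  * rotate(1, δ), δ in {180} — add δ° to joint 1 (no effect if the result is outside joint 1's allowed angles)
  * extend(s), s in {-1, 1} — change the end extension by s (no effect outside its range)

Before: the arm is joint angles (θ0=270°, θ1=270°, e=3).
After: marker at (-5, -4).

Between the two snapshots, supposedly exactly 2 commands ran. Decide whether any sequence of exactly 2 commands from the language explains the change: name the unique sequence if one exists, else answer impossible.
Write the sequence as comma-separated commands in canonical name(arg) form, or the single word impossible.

extend(1), extend(-1)

key: running extend(-1) before extend(1) would end elsewhere — order is forced
begin: joint angles (θ0=270°, θ1=270°, e=3)
[1] after extend(1): joint angles (θ0=270°, θ1=270°, e=3)
[2] after extend(-1): joint angles (θ0=270°, θ1=270°, e=2)
all 36 alternatives checked — unique.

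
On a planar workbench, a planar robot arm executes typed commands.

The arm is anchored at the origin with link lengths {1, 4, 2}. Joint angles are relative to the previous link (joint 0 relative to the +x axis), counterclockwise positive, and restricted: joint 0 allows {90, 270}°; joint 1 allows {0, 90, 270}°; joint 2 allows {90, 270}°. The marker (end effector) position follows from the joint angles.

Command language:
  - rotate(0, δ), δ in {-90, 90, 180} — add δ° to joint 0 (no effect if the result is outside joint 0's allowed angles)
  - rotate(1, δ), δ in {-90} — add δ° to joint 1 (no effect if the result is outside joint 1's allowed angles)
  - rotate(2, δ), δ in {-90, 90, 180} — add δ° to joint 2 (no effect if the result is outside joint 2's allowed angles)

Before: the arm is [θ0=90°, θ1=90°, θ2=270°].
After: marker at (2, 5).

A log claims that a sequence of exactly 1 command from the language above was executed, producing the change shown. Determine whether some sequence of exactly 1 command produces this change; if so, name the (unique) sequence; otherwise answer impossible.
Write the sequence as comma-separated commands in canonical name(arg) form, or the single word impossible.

rotate(1, -90)

from: [θ0=90°, θ1=90°, θ2=270°]
step 1 (rotate(1, -90)): [θ0=90°, θ1=0°, θ2=270°]
uniquely the one of 7 1-step routes that fits.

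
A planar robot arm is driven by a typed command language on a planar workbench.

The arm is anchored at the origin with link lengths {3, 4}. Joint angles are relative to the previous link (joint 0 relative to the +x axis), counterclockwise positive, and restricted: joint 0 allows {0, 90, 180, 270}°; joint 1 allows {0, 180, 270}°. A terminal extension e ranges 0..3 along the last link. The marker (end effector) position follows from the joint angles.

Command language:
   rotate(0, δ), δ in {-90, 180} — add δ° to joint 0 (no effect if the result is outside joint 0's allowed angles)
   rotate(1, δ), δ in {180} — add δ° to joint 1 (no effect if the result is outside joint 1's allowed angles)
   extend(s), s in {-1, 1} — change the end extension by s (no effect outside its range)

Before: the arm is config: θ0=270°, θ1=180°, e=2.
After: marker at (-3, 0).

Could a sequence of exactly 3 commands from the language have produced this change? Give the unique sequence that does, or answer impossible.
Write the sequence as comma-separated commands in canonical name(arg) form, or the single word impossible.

rotate(0, -90), rotate(0, -90), rotate(0, -90)

begin: config: θ0=270°, θ1=180°, e=2
step 1 (rotate(0, -90)): config: θ0=180°, θ1=180°, e=2
step 2 (rotate(0, -90)): config: θ0=90°, θ1=180°, e=2
step 3 (rotate(0, -90)): config: θ0=0°, θ1=180°, e=2
no other 3-command option fits: unique.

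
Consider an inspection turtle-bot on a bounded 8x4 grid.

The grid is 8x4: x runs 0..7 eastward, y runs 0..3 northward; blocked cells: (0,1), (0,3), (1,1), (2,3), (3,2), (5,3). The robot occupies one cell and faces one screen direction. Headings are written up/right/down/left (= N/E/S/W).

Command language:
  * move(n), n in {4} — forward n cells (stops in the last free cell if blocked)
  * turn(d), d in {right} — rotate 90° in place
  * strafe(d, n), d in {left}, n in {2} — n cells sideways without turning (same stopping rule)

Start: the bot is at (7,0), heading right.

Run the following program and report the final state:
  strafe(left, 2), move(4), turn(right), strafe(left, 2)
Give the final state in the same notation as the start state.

t0: at (7,0), heading right
step 1 (strafe(left, 2)): at (7,2), heading right
step 2 (move(4)): at (7,2), heading right
step 3 (turn(right)): at (7,2), heading down
step 4 (strafe(left, 2)): at (7,2), heading down

at (7,2), heading down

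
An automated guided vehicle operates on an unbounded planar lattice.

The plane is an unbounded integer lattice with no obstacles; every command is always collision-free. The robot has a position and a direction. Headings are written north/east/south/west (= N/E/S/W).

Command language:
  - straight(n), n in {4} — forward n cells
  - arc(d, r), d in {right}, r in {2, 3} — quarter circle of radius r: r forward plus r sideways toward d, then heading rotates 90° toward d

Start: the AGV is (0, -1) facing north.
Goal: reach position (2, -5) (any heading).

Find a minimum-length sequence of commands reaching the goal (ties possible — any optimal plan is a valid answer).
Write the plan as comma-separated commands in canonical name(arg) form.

arc(right, 2), arc(right, 3), arc(right, 3)

initial: (0, -1) facing north
[1] after arc(right, 2): (2, 1) facing east
[2] after arc(right, 3): (5, -2) facing south
[3] after arc(right, 3): (2, -5) facing west
shorter routes all fall short; 3 is best.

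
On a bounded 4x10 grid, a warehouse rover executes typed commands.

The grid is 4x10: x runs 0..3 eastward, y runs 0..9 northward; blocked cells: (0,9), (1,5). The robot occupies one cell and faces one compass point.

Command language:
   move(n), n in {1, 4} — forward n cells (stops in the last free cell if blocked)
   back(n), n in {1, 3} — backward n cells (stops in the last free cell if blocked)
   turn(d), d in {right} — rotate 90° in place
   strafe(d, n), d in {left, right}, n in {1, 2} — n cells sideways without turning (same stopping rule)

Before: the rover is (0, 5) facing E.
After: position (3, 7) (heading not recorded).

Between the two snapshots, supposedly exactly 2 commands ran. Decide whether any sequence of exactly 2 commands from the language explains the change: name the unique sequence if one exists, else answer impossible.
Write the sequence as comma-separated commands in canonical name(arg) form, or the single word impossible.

strafe(left, 2), move(4)

key: move(4) runs into the grid edge before its full distance
from: (0, 5) facing E
1. strafe(left, 2) → (0, 7) facing E
2. move(4) → (3, 7) facing E
no rival 2-sequence matches.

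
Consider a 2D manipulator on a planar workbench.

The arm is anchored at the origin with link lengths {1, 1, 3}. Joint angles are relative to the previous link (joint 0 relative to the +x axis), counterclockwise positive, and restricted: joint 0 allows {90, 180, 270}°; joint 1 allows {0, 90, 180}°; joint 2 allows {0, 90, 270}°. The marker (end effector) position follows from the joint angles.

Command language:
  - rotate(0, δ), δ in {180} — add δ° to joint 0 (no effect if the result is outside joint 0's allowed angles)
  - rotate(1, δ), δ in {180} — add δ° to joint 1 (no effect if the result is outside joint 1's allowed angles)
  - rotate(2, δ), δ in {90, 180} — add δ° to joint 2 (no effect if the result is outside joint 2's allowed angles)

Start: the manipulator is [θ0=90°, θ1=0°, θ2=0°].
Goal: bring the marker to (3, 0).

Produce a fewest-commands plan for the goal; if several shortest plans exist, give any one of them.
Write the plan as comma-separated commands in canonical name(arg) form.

rotate(1, 180), rotate(2, 90)

start: [θ0=90°, θ1=0°, θ2=0°]
1. rotate(1, 180) → [θ0=90°, θ1=180°, θ2=0°]
2. rotate(2, 90) → [θ0=90°, θ1=180°, θ2=90°]
nothing shorter than 2 reaches the goal.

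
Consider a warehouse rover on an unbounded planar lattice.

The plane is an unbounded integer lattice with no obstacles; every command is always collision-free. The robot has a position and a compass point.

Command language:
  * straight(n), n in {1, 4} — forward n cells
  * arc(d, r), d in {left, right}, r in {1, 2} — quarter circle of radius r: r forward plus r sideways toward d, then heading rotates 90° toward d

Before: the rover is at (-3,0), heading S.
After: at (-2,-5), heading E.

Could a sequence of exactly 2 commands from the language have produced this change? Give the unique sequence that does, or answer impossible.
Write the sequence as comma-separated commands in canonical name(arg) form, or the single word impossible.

straight(4), arc(left, 1)

key: order matters: swapping straight(4) and arc(left, 1) lands elsewhere
from: at (-3,0), heading S
[1] after straight(4): at (-3,-4), heading S
[2] after arc(left, 1): at (-2,-5), heading E
no other 2-command option fits: unique.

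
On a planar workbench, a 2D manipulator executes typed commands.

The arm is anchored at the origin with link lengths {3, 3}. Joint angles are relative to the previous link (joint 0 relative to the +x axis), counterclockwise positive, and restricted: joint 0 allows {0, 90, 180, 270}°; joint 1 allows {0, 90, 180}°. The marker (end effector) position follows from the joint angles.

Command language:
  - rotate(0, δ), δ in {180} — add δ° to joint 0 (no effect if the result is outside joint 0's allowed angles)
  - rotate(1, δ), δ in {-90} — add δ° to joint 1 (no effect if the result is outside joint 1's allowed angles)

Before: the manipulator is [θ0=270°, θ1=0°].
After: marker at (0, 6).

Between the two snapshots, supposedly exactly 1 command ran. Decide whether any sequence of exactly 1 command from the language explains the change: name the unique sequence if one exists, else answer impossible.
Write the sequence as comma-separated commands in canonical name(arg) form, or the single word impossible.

rotate(0, 180)

initial: [θ0=270°, θ1=0°]
t=1 rotate(0, 180) ⇒ [θ0=90°, θ1=0°]
no rival 1-sequence matches.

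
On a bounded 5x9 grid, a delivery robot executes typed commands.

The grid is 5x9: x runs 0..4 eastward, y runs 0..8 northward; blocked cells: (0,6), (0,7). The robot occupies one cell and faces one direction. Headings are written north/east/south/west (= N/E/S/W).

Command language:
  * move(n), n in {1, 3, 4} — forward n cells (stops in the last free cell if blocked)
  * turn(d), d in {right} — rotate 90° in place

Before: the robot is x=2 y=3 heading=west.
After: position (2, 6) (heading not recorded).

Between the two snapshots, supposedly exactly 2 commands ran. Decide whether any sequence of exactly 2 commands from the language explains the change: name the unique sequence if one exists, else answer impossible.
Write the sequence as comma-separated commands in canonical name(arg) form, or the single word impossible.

turn(right), move(3)

key: running move(3) before turn(right) would end elsewhere — order is forced
start: x=2 y=3 heading=west
1. turn(right) → x=2 y=3 heading=north
2. move(3) → x=2 y=6 heading=north
uniquely the one of 16 2-step routes that fits.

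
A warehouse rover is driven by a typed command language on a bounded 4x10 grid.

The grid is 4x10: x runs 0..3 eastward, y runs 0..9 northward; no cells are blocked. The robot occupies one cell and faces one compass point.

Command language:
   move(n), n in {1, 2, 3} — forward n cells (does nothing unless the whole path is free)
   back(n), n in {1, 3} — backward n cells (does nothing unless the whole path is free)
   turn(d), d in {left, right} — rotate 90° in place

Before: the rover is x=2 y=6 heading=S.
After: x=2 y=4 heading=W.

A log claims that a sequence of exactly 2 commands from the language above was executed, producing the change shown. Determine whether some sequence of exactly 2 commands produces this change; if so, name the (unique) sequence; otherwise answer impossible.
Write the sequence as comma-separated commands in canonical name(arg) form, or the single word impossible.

key: cell and facing (now W) both changed — the 2 commands mix motion and turning
t0: x=2 y=6 heading=S
step 1 (move(2)): x=2 y=4 heading=S
step 2 (turn(right)): x=2 y=4 heading=W
no other 2-command option fits: unique.

move(2), turn(right)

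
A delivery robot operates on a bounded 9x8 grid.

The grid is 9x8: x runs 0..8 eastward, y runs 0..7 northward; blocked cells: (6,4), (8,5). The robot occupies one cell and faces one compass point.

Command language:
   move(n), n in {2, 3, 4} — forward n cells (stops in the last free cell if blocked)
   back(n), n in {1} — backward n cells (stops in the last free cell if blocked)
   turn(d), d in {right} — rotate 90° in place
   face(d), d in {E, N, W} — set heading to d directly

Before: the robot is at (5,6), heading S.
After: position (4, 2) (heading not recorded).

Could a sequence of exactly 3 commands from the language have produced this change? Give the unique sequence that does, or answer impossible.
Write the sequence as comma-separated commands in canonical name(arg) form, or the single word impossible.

move(4), face(E), back(1)

key: order matters: swapping move(4) and back(1) lands elsewhere
begin: at (5,6), heading S
step 1 (move(4)): at (5,2), heading S
step 2 (face(E)): at (5,2), heading E
step 3 (back(1)): at (4,2), heading E
no rival 3-sequence matches.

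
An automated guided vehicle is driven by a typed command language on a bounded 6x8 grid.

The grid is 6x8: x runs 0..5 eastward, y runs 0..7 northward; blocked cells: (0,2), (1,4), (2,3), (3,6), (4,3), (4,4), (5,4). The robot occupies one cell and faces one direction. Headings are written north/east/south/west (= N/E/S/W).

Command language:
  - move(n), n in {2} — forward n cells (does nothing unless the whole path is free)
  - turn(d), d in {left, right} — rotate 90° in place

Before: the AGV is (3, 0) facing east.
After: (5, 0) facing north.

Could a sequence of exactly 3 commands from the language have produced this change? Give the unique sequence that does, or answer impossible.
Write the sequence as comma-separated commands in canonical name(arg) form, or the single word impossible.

move(2), move(2), turn(left)

key: position moved to (5,0) AND the heading swung to N — translation plus rotation needed
from: (3, 0) facing east
t=1 move(2) ⇒ (5, 0) facing east
t=2 move(2) ⇒ (5, 0) facing east
t=3 turn(left) ⇒ (5, 0) facing north
all 27 alternatives checked — unique.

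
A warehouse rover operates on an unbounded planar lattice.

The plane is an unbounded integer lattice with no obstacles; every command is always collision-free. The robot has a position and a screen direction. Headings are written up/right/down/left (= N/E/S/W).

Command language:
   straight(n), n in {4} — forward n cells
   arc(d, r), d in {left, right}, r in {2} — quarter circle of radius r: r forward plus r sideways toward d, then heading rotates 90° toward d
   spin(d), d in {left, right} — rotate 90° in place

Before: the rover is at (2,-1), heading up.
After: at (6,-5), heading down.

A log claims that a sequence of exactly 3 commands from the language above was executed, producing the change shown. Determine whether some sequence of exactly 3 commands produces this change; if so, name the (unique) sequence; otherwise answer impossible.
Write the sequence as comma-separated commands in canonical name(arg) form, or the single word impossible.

key: cell and facing (now S) both changed — the 3 commands mix motion and turning
initial: at (2,-1), heading up
[1] after arc(right, 2): at (4,1), heading right
[2] after arc(right, 2): at (6,-1), heading down
[3] after straight(4): at (6,-5), heading down
no other 3-command option fits: unique.

arc(right, 2), arc(right, 2), straight(4)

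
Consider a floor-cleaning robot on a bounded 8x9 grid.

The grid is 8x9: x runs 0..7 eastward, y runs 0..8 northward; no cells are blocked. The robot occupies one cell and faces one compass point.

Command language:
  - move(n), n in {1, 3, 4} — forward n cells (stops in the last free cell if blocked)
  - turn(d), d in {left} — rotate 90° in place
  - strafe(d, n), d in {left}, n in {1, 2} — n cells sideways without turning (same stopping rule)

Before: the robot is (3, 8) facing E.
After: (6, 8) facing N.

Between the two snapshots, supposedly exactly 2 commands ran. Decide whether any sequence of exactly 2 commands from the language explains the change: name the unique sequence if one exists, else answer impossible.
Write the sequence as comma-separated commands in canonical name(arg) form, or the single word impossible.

move(3), turn(left)

key: position moved to (6,8) AND the heading swung to N — translation plus rotation needed
t0: (3, 8) facing E
[1] after move(3): (6, 8) facing E
[2] after turn(left): (6, 8) facing N
no rival 2-sequence matches.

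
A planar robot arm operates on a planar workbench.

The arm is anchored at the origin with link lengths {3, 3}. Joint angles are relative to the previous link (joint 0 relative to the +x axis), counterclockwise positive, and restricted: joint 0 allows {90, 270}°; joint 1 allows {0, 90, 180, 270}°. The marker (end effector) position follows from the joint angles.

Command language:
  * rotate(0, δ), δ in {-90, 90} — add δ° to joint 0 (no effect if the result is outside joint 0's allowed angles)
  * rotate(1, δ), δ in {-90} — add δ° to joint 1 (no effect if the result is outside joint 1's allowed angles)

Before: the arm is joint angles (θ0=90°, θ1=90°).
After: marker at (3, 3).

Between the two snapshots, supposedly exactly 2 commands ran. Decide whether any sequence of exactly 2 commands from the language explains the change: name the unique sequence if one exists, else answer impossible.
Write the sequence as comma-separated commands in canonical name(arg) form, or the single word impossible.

rotate(1, -90), rotate(1, -90)

from: joint angles (θ0=90°, θ1=90°)
step 1 (rotate(1, -90)): joint angles (θ0=90°, θ1=0°)
step 2 (rotate(1, -90)): joint angles (θ0=90°, θ1=270°)
all 9 alternatives checked — unique.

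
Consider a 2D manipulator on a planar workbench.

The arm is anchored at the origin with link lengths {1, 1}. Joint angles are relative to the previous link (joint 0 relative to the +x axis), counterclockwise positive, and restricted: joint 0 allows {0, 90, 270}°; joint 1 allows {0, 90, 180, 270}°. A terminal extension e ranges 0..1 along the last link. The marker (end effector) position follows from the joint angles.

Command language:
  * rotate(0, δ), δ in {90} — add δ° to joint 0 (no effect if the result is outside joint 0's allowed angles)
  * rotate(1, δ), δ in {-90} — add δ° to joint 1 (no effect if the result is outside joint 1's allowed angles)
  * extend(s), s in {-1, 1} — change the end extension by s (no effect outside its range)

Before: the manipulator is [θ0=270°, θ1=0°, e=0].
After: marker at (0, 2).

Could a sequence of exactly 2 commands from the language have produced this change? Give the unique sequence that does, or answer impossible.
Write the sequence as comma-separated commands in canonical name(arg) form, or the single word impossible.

start: [θ0=270°, θ1=0°, e=0]
t=1 rotate(0, 90) ⇒ [θ0=0°, θ1=0°, e=0]
t=2 rotate(0, 90) ⇒ [θ0=90°, θ1=0°, e=0]
all 16 alternatives checked — unique.

rotate(0, 90), rotate(0, 90)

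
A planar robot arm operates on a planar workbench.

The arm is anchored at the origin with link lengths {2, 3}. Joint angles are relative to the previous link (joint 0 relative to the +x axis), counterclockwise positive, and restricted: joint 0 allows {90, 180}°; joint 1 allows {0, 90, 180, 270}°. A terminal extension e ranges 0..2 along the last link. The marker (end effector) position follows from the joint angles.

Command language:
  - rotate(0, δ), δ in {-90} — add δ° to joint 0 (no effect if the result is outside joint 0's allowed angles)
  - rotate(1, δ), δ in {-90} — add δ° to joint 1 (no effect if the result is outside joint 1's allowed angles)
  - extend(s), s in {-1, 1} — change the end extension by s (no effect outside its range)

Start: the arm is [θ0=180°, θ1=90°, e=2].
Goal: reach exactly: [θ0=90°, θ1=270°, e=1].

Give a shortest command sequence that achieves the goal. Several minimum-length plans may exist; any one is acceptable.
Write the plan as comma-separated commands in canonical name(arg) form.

rotate(1, -90), rotate(1, -90), extend(-1), rotate(0, -90)

start: [θ0=180°, θ1=90°, e=2]
step 1 (rotate(1, -90)): [θ0=180°, θ1=0°, e=2]
step 2 (rotate(1, -90)): [θ0=180°, θ1=270°, e=2]
step 3 (extend(-1)): [θ0=180°, θ1=270°, e=1]
step 4 (rotate(0, -90)): [θ0=90°, θ1=270°, e=1]
shorter routes all fall short; 4 is best.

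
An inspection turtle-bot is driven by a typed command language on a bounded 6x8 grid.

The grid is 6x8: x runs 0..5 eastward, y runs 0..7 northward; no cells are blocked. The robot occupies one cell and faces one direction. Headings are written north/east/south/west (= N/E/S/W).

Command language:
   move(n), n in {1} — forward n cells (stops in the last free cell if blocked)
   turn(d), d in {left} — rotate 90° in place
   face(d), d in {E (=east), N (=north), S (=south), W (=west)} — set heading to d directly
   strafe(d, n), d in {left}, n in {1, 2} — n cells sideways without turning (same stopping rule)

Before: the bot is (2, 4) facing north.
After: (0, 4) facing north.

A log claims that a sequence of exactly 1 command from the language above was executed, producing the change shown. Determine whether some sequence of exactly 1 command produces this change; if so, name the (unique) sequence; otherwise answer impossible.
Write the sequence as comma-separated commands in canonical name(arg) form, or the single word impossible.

key: heading stays N — the single command does not turn
initial: (2, 4) facing north
step 1 (strafe(left, 2)): (0, 4) facing north
no other 1-command option fits: unique.

strafe(left, 2)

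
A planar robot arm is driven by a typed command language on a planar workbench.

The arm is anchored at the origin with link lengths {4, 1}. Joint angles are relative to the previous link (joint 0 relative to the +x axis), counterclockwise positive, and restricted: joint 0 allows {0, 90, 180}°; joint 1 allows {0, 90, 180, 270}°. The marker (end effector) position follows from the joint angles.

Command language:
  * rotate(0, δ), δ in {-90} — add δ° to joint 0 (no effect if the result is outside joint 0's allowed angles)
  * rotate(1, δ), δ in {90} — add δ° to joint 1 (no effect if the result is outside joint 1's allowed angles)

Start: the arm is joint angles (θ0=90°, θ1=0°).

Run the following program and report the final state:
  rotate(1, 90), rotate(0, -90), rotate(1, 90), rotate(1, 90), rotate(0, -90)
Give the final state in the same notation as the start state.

start: joint angles (θ0=90°, θ1=0°)
t=1 rotate(1, 90) ⇒ joint angles (θ0=90°, θ1=90°)
t=2 rotate(0, -90) ⇒ joint angles (θ0=0°, θ1=90°)
t=3 rotate(1, 90) ⇒ joint angles (θ0=0°, θ1=180°)
t=4 rotate(1, 90) ⇒ joint angles (θ0=0°, θ1=270°)
t=5 rotate(0, -90) ⇒ joint angles (θ0=0°, θ1=270°)

joint angles (θ0=0°, θ1=270°)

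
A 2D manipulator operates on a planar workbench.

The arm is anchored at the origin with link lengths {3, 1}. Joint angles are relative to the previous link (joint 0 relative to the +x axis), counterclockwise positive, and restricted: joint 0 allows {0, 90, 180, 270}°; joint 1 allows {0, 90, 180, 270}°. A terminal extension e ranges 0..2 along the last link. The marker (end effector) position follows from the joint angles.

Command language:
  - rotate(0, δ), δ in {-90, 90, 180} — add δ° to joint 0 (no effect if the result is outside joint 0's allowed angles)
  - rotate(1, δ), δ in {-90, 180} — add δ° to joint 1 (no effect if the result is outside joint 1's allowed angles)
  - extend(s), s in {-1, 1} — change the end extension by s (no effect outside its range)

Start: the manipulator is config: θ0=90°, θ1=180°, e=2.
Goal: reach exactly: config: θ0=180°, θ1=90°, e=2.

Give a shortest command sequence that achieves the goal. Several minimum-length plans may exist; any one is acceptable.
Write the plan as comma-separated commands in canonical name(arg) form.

rotate(1, -90), rotate(0, 90)

initial: config: θ0=90°, θ1=180°, e=2
t=1 rotate(1, -90) ⇒ config: θ0=90°, θ1=90°, e=2
t=2 rotate(0, 90) ⇒ config: θ0=180°, θ1=90°, e=2
minimal: 2 command(s), checked below 2.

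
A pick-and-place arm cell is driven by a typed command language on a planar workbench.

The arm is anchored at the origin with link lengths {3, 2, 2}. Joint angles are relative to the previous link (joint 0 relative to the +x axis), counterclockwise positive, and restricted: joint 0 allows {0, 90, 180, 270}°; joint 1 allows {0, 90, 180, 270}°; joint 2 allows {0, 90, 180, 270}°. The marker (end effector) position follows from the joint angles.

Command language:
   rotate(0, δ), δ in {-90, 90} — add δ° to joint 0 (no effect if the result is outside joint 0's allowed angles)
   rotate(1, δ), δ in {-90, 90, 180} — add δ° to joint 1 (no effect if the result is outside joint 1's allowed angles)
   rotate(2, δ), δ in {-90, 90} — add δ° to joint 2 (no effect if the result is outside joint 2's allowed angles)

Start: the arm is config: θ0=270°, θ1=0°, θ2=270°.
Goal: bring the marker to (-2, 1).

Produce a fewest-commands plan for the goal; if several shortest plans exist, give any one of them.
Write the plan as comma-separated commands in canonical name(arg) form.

rotate(0, -90), rotate(0, -90), rotate(1, 180)

initial: config: θ0=270°, θ1=0°, θ2=270°
t=1 rotate(0, -90) ⇒ config: θ0=180°, θ1=0°, θ2=270°
t=2 rotate(0, -90) ⇒ config: θ0=90°, θ1=0°, θ2=270°
t=3 rotate(1, 180) ⇒ config: θ0=90°, θ1=180°, θ2=270°
nothing shorter than 3 reaches the goal.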